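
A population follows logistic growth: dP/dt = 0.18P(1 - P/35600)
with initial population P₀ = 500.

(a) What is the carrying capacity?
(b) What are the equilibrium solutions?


Logistic ODE dP/dt = 0.18P(1 - P/35600) has equilibria where dP/dt = 0, i.e. P = 0 or P = 35600.
The coefficient (1 - P/K) = 0 when P = K, identifying K = 35600 as the carrying capacity.
(a) K = 35600; (b) equilibria P = 0 and P = 35600.


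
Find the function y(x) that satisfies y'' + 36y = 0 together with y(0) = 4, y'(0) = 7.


Characteristic roots of r² + 36 = 0 are ±6i, so y = C₁cos(6x) + C₂sin(6x).
Apply y(0) = 4: C₁ = 4. Differentiate and apply y'(0) = 7: 6·C₂ = 7, so C₂ = 7/6.
Particular solution: y = 4cos(6x) + (7/6)sin(6x).


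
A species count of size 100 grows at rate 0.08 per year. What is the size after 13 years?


The ODE dP/dt = 0.08P has solution P(t) = P(0)e^(0.08t).
Substitute P(0) = 100 and t = 13: P(13) = 100 e^(1.04) ≈ 283.


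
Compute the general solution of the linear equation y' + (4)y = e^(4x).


P(x) = 4 ⇒ μ = e^(4x).
(μ y)' = e^(8x) ⇒ μ y = (1/8)e^(8x) + C.
Divide by μ: y = (1/8)e^(4x) + Ce^(-4x).


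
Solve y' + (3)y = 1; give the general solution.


P(x) = 3, Q(x) = 1; integrating factor μ = e^(3x).
(μ y)' = e^(3x) ⇒ μ y = (1/3)e^(3x) + C.
Divide by μ: y = 1/3 + Ce^(-3x).


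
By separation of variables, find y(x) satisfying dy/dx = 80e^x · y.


Separate variables: dy/y = 80e^x dx.
Integrate: ln|y| = 80e^x + C₀.
Exponentiate: y = Ce^(80e^x).


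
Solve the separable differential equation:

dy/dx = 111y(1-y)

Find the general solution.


Separate: dy/[y(1-y)] = 111 dx.
Partial fractions: 1/[y(1-y)] = 1/y + 1/(1-y).
Integrate: ln|y/(1-y)| = 111x + C₀.
Solve for y: y = 1/(1 + Ce^(-111x)).


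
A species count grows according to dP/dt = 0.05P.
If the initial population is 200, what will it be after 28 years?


The ODE dP/dt = 0.05P has solution P(t) = P(0)e^(0.05t).
Substitute P(0) = 200 and t = 28: P(28) = 200 e^(1.40) ≈ 811.


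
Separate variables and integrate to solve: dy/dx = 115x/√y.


Separate: √y dy = 115x dx.
Integrate: (2/3)y^(3/2) = (115/2)x² + C.


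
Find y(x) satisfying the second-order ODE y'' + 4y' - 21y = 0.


Characteristic equation: r² + 4r - 21 = 0.
Factor: (r - 3)(r + 7) = 0 ⇒ r = 3, -7 (distinct real).
General solution: y = C₁e^(3x) + C₂e^(-7x).


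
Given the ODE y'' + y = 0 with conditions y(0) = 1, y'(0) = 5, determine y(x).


Characteristic roots of r² + 1 = 0 are ±1i, so y = C₁cos(x) + C₂sin(x).
Apply y(0) = 1: C₁ = 1. Differentiate and apply y'(0) = 5: 1·C₂ = 5, so C₂ = 5.
Particular solution: y = cos(x) + 5sin(x).


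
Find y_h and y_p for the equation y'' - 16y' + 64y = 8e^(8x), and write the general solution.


Characteristic polynomial (r - 8)² = 0; repeated root r = 8.
y_h = (C₁ + C₂x)e^(8x). Forcing matches the repeated root (resonance), so try y_p = Ax² e^(8x).
Substitute and solve for A: 2A = 8, so A = 4.
General solution: y = (C₁ + C₂x + 4x²)e^(8x).


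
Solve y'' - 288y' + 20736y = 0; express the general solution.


Characteristic equation: r² - 288r + 20736 = 0, i.e. (r - 144)² = 0.
Repeated root r = 144; include an x factor for the second linearly independent solution.
General solution: y = (C₁ + C₂x)e^(144x).


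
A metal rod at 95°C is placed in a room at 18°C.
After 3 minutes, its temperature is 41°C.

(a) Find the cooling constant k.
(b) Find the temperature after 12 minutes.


Newton's law: T(t) = T_a + (T₀ - T_a)e^(-kt).
(a) Use T(3) = 41: (41 - 18)/(95 - 18) = e^(-k·3), so k = -ln(0.299)/3 ≈ 0.4028.
(b) Apply k to t = 12: T(12) = 18 + (77)e^(-4.833) ≈ 18.6°C.


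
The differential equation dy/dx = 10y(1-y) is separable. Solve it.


Separate: dy/[y(1-y)] = 10 dx.
Partial fractions: 1/[y(1-y)] = 1/y + 1/(1-y).
Integrate: ln|y/(1-y)| = 10x + C₀.
Solve for y: y = 1/(1 + Ce^(-10x)).


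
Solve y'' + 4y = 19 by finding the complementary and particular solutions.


Homogeneous part: r² + 4 = 0 ⇒ r = ±2i, so y_h = C₁cos(2x) + C₂sin(2x).
Try constant y_p = A; plug in: 4A = 19 ⇒ A = 19/4.
General solution: y = C₁cos(2x) + C₂sin(2x) + 19/4.


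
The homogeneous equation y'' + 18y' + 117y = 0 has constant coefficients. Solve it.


Characteristic equation: r² + 18r + 117 = 0.
Discriminant is negative; roots r = -9 ± 6i (complex conjugate pair).
General solution uses e^(α x)(C₁ cos(β x) + C₂ sin(β x)): y = e^(-9x)(C₁cos(6x) + C₂sin(6x)).


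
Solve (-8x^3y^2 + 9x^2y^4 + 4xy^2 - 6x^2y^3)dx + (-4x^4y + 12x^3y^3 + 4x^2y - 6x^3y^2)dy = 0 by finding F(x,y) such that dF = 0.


Check exactness: ∂M/∂y = -16x^3y + 36x^2y^3 + 8xy - 18x^2y^2 and ∂N/∂x = -16x^3y + 36x^2y^3 + 8xy - 18x^2y^2; equal, so the equation is exact.
Integrate M with respect to x (treating y as constant): ∫M dx = -2x^4y^2 + 3x^3y^4 + 2x^2y^2 - 2x^3y^3 + h(y).
Differentiate w.r.t. y and set equal to N: all terms match, so h'(y) = 0 and h is a constant absorbed into C.
General solution: -2x^4y^2 + 3x^3y^4 + 2x^2y^2 - 2x^3y^3 = C.


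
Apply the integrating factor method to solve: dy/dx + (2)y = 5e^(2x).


P(x) = 2 ⇒ μ = e^(2x).
(μ y)' = 5e^(4x) ⇒ μ y = (5/4)e^(4x) + C.
Divide by μ: y = (5/4)e^(2x) + Ce^(-2x).


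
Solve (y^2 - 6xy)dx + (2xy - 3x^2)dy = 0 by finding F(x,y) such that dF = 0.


Check exactness: ∂M/∂y = 2y - 6x and ∂N/∂x = 2y - 6x; equal, so the equation is exact.
Integrate M with respect to x (treating y as constant): ∫M dx = xy^2 - 3x^2y + h(y).
Differentiate w.r.t. y and set equal to N: all terms match, so h'(y) = 0 and h is a constant absorbed into C.
General solution: xy^2 - 3x^2y = C.


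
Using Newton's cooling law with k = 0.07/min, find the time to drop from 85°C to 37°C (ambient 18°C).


From T(t) = T_a + (T₀ - T_a)e^(-kt), set T(t) = 37:
(37 - 18) / (85 - 18) = e^(-0.07t), so t = -ln(0.284)/0.07 ≈ 18.0 minutes.


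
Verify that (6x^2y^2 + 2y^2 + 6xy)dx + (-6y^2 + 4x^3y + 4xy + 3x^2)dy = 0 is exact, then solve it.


Check exactness: ∂M/∂y = 12x^2y + 4y + 6x and ∂N/∂x = 12x^2y + 4y + 6x; equal, so the equation is exact.
Integrate M with respect to x (treating y as constant): ∫M dx = 2x^3y^2 + 2xy^2 + 3x^2y + h(y).
Differentiate w.r.t. y and set equal to N: the x-dependent terms already match, leaving h'(y) = -6y^2. Integrate: h(y) = -2y^3.
So F(x,y) = -2y^3 + 2x^3y^2 + 2xy^2 + 3x^2y.
General solution: -2y^3 + 2x^3y^2 + 2xy^2 + 3x^2y = C.


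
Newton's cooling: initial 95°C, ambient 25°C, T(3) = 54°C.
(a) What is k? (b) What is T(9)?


Newton's law: T(t) = T_a + (T₀ - T_a)e^(-kt).
(a) Use T(3) = 54: (54 - 25)/(95 - 25) = e^(-k·3), so k = -ln(0.414)/3 ≈ 0.2937.
(b) Apply k to t = 9: T(9) = 25 + (70)e^(-2.644) ≈ 30.0°C.


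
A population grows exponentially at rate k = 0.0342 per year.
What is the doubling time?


Exponential growth: P(t) = P₀ e^(0.0342t). Set P(t)/P₀ = 2: e^(0.0342t) = 2.
Solve: t = ln(2)/0.0342 ≈ 20.27 years.


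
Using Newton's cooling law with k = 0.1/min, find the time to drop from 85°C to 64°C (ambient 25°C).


From T(t) = T_a + (T₀ - T_a)e^(-kt), set T(t) = 64:
(64 - 25) / (85 - 25) = e^(-0.1t), so t = -ln(0.650)/0.1 ≈ 4.3 minutes.


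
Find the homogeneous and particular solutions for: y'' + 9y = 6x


Homogeneous: r² + 9 = 0 ⇒ r = ±3i, y_h = C₁cos(3x) + C₂sin(3x).
Polynomial forcing; try y_p = Ax + B. Then y_p'' + 9 y_p = 9(Ax + B) = 6x, so B = 0 and A = 2/3.
General solution: y = C₁cos(3x) + C₂sin(3x) + (2/3)x.


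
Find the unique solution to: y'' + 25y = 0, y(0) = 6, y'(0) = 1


Characteristic roots of r² + 25 = 0 are ±5i, so y = C₁cos(5x) + C₂sin(5x).
Apply y(0) = 6: C₁ = 6. Differentiate and apply y'(0) = 1: 5·C₂ = 1, so C₂ = 1/5.
Particular solution: y = 6cos(5x) + (1/5)sin(5x).


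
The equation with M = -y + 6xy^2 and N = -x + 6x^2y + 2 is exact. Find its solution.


Check exactness: ∂M/∂y = -1 + 12xy and ∂N/∂x = -1 + 12xy; equal, so the equation is exact.
Integrate M with respect to x (treating y as constant): ∫M dx = -xy + 3x^2y^2 + h(y).
Differentiate w.r.t. y and set equal to N: the x-dependent terms already match, leaving h'(y) = 2. Integrate: h(y) = 2y.
So F(x,y) = -xy + 3x^2y^2 + 2y.
General solution: -xy + 3x^2y^2 + 2y = C.


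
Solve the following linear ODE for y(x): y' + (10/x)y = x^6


P(x) = 10/x ⇒ μ = x^10.
(x^10 y)' = x^16 ⇒ x^10 y = x^17/(17) + C.
Solve for y: y = (1/17)x^7 + C/x^10.


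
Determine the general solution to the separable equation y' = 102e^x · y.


Separate variables: dy/y = 102e^x dx.
Integrate: ln|y| = 102e^x + C₀.
Exponentiate: y = Ce^(102e^x).


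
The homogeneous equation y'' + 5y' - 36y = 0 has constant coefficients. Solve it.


Characteristic equation: r² + 5r - 36 = 0.
Factor: (r + 9)(r - 4) = 0 ⇒ r = -9, 4 (distinct real).
General solution: y = C₁e^(-9x) + C₂e^(4x).


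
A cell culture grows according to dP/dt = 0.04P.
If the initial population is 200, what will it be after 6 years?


The ODE dP/dt = 0.04P has solution P(t) = P(0)e^(0.04t).
Substitute P(0) = 200 and t = 6: P(6) = 200 e^(0.24) ≈ 254.


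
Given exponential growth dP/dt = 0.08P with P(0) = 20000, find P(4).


The ODE dP/dt = 0.08P has solution P(t) = P(0)e^(0.08t).
Substitute P(0) = 20000 and t = 4: P(4) = 20000 e^(0.32) ≈ 27543.


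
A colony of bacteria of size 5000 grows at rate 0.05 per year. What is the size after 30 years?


The ODE dP/dt = 0.05P has solution P(t) = P(0)e^(0.05t).
Substitute P(0) = 5000 and t = 30: P(30) = 5000 e^(1.50) ≈ 22408.


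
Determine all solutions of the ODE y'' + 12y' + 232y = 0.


Characteristic equation: r² + 12r + 232 = 0.
Discriminant is negative; roots r = -6 ± 14i (complex conjugate pair).
General solution uses e^(α x)(C₁ cos(β x) + C₂ sin(β x)): y = e^(-6x)(C₁cos(14x) + C₂sin(14x)).


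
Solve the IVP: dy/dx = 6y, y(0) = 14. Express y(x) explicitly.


General solution of y' = 6y is y = Ce^(6x).
Apply y(0) = 14: C = 14.
Particular solution: y = 14e^(6x).


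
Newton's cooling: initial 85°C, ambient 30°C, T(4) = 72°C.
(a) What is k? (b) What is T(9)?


Newton's law: T(t) = T_a + (T₀ - T_a)e^(-kt).
(a) Use T(4) = 72: (72 - 30)/(85 - 30) = e^(-k·4), so k = -ln(0.764)/4 ≈ 0.0674.
(b) Apply k to t = 9: T(9) = 30 + (55)e^(-0.607) ≈ 60.0°C.


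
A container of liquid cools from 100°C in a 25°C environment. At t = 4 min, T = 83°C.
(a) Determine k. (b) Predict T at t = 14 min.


Newton's law: T(t) = T_a + (T₀ - T_a)e^(-kt).
(a) Use T(4) = 83: (83 - 25)/(100 - 25) = e^(-k·4), so k = -ln(0.773)/4 ≈ 0.0643.
(b) Apply k to t = 14: T(14) = 25 + (75)e^(-0.900) ≈ 55.5°C.


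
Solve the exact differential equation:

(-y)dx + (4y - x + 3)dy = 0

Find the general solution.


Check exactness: ∂M/∂y = -1 and ∂N/∂x = -1; equal, so the equation is exact.
Integrate M with respect to x (treating y as constant): ∫M dx = -xy + h(y).
Differentiate w.r.t. y and set equal to N: the x-dependent terms already match, leaving h'(y) = 4y + 3. Integrate: h(y) = 2y^2 + 3y.
So F(x,y) = 2y^2 - xy + 3y.
General solution: 2y^2 - xy + 3y = C.


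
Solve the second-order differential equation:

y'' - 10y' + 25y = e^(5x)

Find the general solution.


Characteristic polynomial (r - 5)² = 0; repeated root r = 5.
y_h = (C₁ + C₂x)e^(5x). Forcing matches the repeated root (resonance), so try y_p = Ax² e^(5x).
Substitute and solve for A: 2A = 1, so A = 1/2.
General solution: y = (C₁ + C₂x + (1/2)x²)e^(5x).


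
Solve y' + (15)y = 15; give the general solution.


P(x) = 15, Q(x) = 15; integrating factor μ = e^(15x).
(μ y)' = 15e^(15x) ⇒ μ y = e^(15x) + C.
Divide by μ: y = 1 + Ce^(-15x).


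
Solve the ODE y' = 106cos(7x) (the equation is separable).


g(y) = 1, so integrate directly: y = ∫ 106cos(7x) dx = (106/7)sin(7x) + C.


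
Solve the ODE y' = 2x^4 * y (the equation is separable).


Separate variables: dy/y = 2x^4 dx.
Integrate: ln|y| = (2/5)x^5 + C₀.
Exponentiate: y = Ce^((2/5)x^5).


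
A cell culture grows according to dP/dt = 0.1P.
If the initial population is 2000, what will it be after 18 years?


The ODE dP/dt = 0.1P has solution P(t) = P(0)e^(0.1t).
Substitute P(0) = 2000 and t = 18: P(18) = 2000 e^(1.80) ≈ 12099.


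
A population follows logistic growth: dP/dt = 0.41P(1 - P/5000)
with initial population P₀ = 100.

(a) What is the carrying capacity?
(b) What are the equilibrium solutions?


Logistic ODE dP/dt = 0.41P(1 - P/5000) has equilibria where dP/dt = 0, i.e. P = 0 or P = 5000.
The coefficient (1 - P/K) = 0 when P = K, identifying K = 5000 as the carrying capacity.
(a) K = 5000; (b) equilibria P = 0 and P = 5000.


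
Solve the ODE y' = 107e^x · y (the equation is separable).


Separate variables: dy/y = 107e^x dx.
Integrate: ln|y| = 107e^x + C₀.
Exponentiate: y = Ce^(107e^x).


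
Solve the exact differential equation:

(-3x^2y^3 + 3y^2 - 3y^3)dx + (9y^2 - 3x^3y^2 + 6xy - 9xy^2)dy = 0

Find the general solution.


Check exactness: ∂M/∂y = -9x^2y^2 + 6y - 9y^2 and ∂N/∂x = -9x^2y^2 + 6y - 9y^2; equal, so the equation is exact.
Integrate M with respect to x (treating y as constant): ∫M dx = -x^3y^3 + 3xy^2 - 3xy^3 + h(y).
Differentiate w.r.t. y and set equal to N: the x-dependent terms already match, leaving h'(y) = 9y^2. Integrate: h(y) = 3y^3.
So F(x,y) = 3y^3 - x^3y^3 + 3xy^2 - 3xy^3.
General solution: 3y^3 - x^3y^3 + 3xy^2 - 3xy^3 = C.


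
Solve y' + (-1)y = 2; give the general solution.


P(x) = -1 ⇒ μ = e^(-x).
(μ y)' = 2e^(-x) ⇒ μ y = -2e^(-x) + C.
Divide by μ: y = -2 + Ce^(x).


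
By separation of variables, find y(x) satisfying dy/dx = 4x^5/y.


Separate variables: y dy = 4x^5 dx.
Integrate both sides: y²/2 = (2/3)x^6 + C₀.
Multiply by 2: y² = (4/3)x^6 + C.


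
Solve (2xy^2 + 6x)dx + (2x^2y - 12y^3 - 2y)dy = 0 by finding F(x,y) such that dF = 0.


Check exactness: ∂M/∂y = 4xy and ∂N/∂x = 4xy; equal, so the equation is exact.
Integrate M with respect to x (treating y as constant): ∫M dx = x^2y^2 + 3x^2 + h(y).
Differentiate w.r.t. y and set equal to N: the x-dependent terms already match, leaving h'(y) = -12y^3 - 2y. Integrate: h(y) = -3y^4 - y^2.
So F(x,y) = x^2y^2 - 3y^4 + 3x^2 - y^2.
General solution: x^2y^2 - 3y^4 + 3x^2 - y^2 = C.


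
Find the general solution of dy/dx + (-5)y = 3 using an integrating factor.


P(x) = -5 ⇒ μ = e^(-5x).
(μ y)' = 3e^(-5x) ⇒ μ y = -(3/5)e^(-5x) + C.
Divide by μ: y = -3/5 + Ce^(5x).


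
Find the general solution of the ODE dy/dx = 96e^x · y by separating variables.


Separate variables: dy/y = 96e^x dx.
Integrate: ln|y| = 96e^x + C₀.
Exponentiate: y = Ce^(96e^x).


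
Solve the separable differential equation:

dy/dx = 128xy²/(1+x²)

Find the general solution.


Separate: dy/y² = 128x/(1+x²) dx.
Integrate LHS: ∫ dy/y² = -1/y.
Integrate RHS via u = 1+x²: 64ln(1+x²) + C.
Result: -1/y = 64ln(1+x²) + C.


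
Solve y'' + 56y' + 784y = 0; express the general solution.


Characteristic equation: r² + 56r + 784 = 0, i.e. (r + 28)² = 0.
Repeated root r = -28; include an x factor for the second linearly independent solution.
General solution: y = (C₁ + C₂x)e^(-28x).


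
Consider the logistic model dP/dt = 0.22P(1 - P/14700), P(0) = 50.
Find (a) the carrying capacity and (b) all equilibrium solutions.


Logistic ODE dP/dt = 0.22P(1 - P/14700) has equilibria where dP/dt = 0, i.e. P = 0 or P = 14700.
The coefficient (1 - P/K) = 0 when P = K, identifying K = 14700 as the carrying capacity.
(a) K = 14700; (b) equilibria P = 0 and P = 14700.


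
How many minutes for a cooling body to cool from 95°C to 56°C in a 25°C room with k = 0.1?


From T(t) = T_a + (T₀ - T_a)e^(-kt), set T(t) = 56:
(56 - 25) / (95 - 25) = e^(-0.1t), so t = -ln(0.443)/0.1 ≈ 8.1 minutes.


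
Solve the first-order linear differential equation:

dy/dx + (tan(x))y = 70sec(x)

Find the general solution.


P(x) = tan(x) ⇒ μ = e^(∫tan(x)dx) = sec(x).
(sec(x) y)' = 70sec²(x) ⇒ sec(x) y = 70tan(x) + C.
Multiply by cos(x): y = 70sin(x) + C·cos(x).


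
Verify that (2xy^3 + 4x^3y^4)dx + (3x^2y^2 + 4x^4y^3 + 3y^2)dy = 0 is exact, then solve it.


Check exactness: ∂M/∂y = 6xy^2 + 16x^3y^3 and ∂N/∂x = 6xy^2 + 16x^3y^3; equal, so the equation is exact.
Integrate M with respect to x (treating y as constant): ∫M dx = x^2y^3 + x^4y^4 + h(y).
Differentiate w.r.t. y and set equal to N: the x-dependent terms already match, leaving h'(y) = 3y^2. Integrate: h(y) = y^3.
So F(x,y) = x^2y^3 + x^4y^4 + y^3.
General solution: x^2y^3 + x^4y^4 + y^3 = C.


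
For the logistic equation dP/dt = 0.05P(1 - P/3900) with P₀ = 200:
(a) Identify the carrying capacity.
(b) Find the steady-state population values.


Logistic ODE dP/dt = 0.05P(1 - P/3900) has equilibria where dP/dt = 0, i.e. P = 0 or P = 3900.
The coefficient (1 - P/K) = 0 when P = K, identifying K = 3900 as the carrying capacity.
(a) K = 3900; (b) equilibria P = 0 and P = 3900.


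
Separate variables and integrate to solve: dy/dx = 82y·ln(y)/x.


Separate: dy/[y ln(y)] = 82 dx/x.
Substitute u = ln(y): du/u = 82 dx/x.
Integrate: ln|ln(y)| = 82ln|x| + C₀, hence ln(y) = C·x^82.


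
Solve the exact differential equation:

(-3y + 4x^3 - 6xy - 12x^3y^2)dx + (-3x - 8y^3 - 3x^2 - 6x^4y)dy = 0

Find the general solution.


Check exactness: ∂M/∂y = -3 - 6x - 24x^3y and ∂N/∂x = -3 - 6x - 24x^3y; equal, so the equation is exact.
Integrate M with respect to x (treating y as constant): ∫M dx = -3xy + x^4 - 3x^2y - 3x^4y^2 + h(y).
Differentiate w.r.t. y and set equal to N: the x-dependent terms already match, leaving h'(y) = -8y^3. Integrate: h(y) = -2y^4.
So F(x,y) = -3xy + x^4 - 2y^4 - 3x^2y - 3x^4y^2.
General solution: -3xy + x^4 - 2y^4 - 3x^2y - 3x^4y^2 = C.


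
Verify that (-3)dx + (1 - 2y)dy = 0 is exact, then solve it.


Check exactness: ∂M/∂y = 0 and ∂N/∂x = 0; equal, so the equation is exact.
Integrate M with respect to x (treating y as constant): ∫M dx = -3x + h(y).
Differentiate w.r.t. y and set equal to N: the x-dependent terms already match, leaving h'(y) = 1 - 2y. Integrate: h(y) = y - y^2.
So F(x,y) = -3x + y - y^2.
General solution: -3x + y - y^2 = C.


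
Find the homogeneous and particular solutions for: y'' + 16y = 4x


Homogeneous: r² + 16 = 0 ⇒ r = ±4i, y_h = C₁cos(4x) + C₂sin(4x).
Polynomial forcing; try y_p = Ax + B. Then y_p'' + 16 y_p = 16(Ax + B) = 4x, so B = 0 and A = 1/4.
General solution: y = C₁cos(4x) + C₂sin(4x) + (1/4)x.


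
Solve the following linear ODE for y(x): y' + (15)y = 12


P(x) = 15, Q(x) = 12; integrating factor μ = e^(15x).
(μ y)' = 12e^(15x) ⇒ μ y = (4/5)e^(15x) + C.
Divide by μ: y = 4/5 + Ce^(-15x).


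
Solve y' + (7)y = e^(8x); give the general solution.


P(x) = 7 ⇒ μ = e^(7x).
(μ y)' = e^(15x) ⇒ μ y = e^(15x)/15 + C.
Divide by μ: y = (1/15)e^(8x) + Ce^(-7x).


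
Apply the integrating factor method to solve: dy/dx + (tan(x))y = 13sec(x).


P(x) = tan(x) ⇒ μ = e^(∫tan(x)dx) = sec(x).
(sec(x) y)' = 13sec²(x) ⇒ sec(x) y = 13tan(x) + C.
Multiply by cos(x): y = 13sin(x) + C·cos(x).


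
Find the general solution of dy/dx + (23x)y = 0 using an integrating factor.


P(x) = 23x ⇒ μ = e^((23/2)x²).
Q(x) = 0 so μ y is constant: y = Ce^(-(23/2)x²).


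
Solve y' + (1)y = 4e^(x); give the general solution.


P(x) = 1 ⇒ μ = e^(x).
(μ y)' = 4e^(2x) ⇒ μ y = (4/2)e^(2x) + C.
Divide by μ: y = 2e^(x) + Ce^(-x).


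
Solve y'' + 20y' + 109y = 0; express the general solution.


Characteristic equation: r² + 20r + 109 = 0.
Discriminant is negative; roots r = -10 ± 3i (complex conjugate pair).
General solution uses e^(α x)(C₁ cos(β x) + C₂ sin(β x)): y = e^(-10x)(C₁cos(3x) + C₂sin(3x)).


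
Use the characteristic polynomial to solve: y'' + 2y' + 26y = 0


Characteristic equation: r² + 2r + 26 = 0.
Discriminant is negative; roots r = -1 ± 5i (complex conjugate pair).
General solution uses e^(α x)(C₁ cos(β x) + C₂ sin(β x)): y = e^(-x)(C₁cos(5x) + C₂sin(5x)).


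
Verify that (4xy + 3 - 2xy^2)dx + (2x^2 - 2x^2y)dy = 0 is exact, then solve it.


Check exactness: ∂M/∂y = 4x - 4xy and ∂N/∂x = 4x - 4xy; equal, so the equation is exact.
Integrate M with respect to x (treating y as constant): ∫M dx = 2x^2y + 3x - x^2y^2 + h(y).
Differentiate w.r.t. y and set equal to N: all terms match, so h'(y) = 0 and h is a constant absorbed into C.
General solution: 2x^2y + 3x - x^2y^2 = C.


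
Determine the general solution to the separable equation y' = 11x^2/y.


Separate variables: y dy = 11x^2 dx.
Integrate both sides: y²/2 = (11/3)x^3 + C₀.
Multiply by 2: y² = (22/3)x^3 + C.


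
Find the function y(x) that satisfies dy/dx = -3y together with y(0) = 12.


General solution of y' = -3y is y = Ce^(-3x).
Apply y(0) = 12: C = 12.
Particular solution: y = 12e^(-3x).


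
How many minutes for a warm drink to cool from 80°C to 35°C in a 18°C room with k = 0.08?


From T(t) = T_a + (T₀ - T_a)e^(-kt), set T(t) = 35:
(35 - 18) / (80 - 18) = e^(-0.08t), so t = -ln(0.274)/0.08 ≈ 16.2 minutes.


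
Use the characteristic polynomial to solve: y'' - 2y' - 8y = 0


Characteristic equation: r² - 2r - 8 = 0.
Factor: (r - 4)(r + 2) = 0 ⇒ r = 4, -2 (distinct real).
General solution: y = C₁e^(4x) + C₂e^(-2x).


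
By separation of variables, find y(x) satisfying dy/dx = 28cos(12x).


g(y) = 1, so integrate directly: y = ∫ 28cos(12x) dx = (7/3)sin(12x) + C.


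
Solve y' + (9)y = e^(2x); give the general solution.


P(x) = 9 ⇒ μ = e^(9x).
(μ y)' = e^(11x) ⇒ μ y = e^(11x)/11 + C.
Divide by μ: y = (1/11)e^(2x) + Ce^(-9x).


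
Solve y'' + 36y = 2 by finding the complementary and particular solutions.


Homogeneous part: r² + 36 = 0 ⇒ r = ±6i, so y_h = C₁cos(6x) + C₂sin(6x).
Try constant y_p = A; plug in: 36A = 2 ⇒ A = 1/18.
General solution: y = C₁cos(6x) + C₂sin(6x) + 1/18.


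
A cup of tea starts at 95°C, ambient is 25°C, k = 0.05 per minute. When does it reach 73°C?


From T(t) = T_a + (T₀ - T_a)e^(-kt), set T(t) = 73:
(73 - 25) / (95 - 25) = e^(-0.05t), so t = -ln(0.686)/0.05 ≈ 7.5 minutes.


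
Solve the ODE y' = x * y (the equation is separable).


Separate variables: dy/y = x dx.
Integrate: ln|y| = (1/2)x^2 + C₀.
Exponentiate: y = Ce^((1/2)x^2).


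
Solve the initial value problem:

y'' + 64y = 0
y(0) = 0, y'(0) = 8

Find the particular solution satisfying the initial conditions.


Characteristic roots of r² + 64 = 0 are ±8i, so y = C₁cos(8x) + C₂sin(8x).
Apply y(0) = 0: C₁ = 0. Differentiate and apply y'(0) = 8: 8·C₂ = 8, so C₂ = 1.
Particular solution: y = sin(8x).


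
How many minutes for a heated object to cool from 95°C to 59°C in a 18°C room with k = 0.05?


From T(t) = T_a + (T₀ - T_a)e^(-kt), set T(t) = 59:
(59 - 18) / (95 - 18) = e^(-0.05t), so t = -ln(0.532)/0.05 ≈ 12.6 minutes.


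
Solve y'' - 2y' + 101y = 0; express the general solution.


Characteristic equation: r² - 2r + 101 = 0.
Discriminant is negative; roots r = 1 ± 10i (complex conjugate pair).
General solution uses e^(α x)(C₁ cos(β x) + C₂ sin(β x)): y = e^(x)(C₁cos(10x) + C₂sin(10x)).


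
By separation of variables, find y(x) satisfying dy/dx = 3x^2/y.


Separate variables: y dy = 3x^2 dx.
Integrate both sides: y²/2 = x^3 + C₀.
Multiply by 2: y² = 2x^3 + C.


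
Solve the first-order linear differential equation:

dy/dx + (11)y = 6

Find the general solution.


P(x) = 11, Q(x) = 6; integrating factor μ = e^(11x).
(μ y)' = 6e^(11x) ⇒ μ y = (6/11)e^(11x) + C.
Divide by μ: y = 6/11 + Ce^(-11x).


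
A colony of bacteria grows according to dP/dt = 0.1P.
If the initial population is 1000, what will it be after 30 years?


The ODE dP/dt = 0.1P has solution P(t) = P(0)e^(0.1t).
Substitute P(0) = 1000 and t = 30: P(30) = 1000 e^(3.00) ≈ 20086.


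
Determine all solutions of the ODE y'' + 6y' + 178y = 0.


Characteristic equation: r² + 6r + 178 = 0.
Discriminant is negative; roots r = -3 ± 13i (complex conjugate pair).
General solution uses e^(α x)(C₁ cos(β x) + C₂ sin(β x)): y = e^(-3x)(C₁cos(13x) + C₂sin(13x)).


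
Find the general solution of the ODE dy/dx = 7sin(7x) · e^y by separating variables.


Separate: e^(-y) dy = 7sin(7x) dx.
Integrate: -e^(-y) = -cos(7x) + C₀.
Rearrange: e^(-y) = cos(7x) + C.


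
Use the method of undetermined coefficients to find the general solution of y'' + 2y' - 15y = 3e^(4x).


Characteristic roots of r² + 2r - 15 = 0 are -5, 3.
y_h = C₁e^(-5x) + C₂e^(3x).
Forcing exponent 4 is not a characteristic root; try y_p = Ae^(4x).
Substitute: A·(16 + (2)·4 + (-15)) = A·9 = 3, so A = 1/3.
General solution: y = C₁e^(-5x) + C₂e^(3x) + (1/3)e^(4x).


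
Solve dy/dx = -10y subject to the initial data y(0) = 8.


General solution of y' = -10y is y = Ce^(-10x).
Apply y(0) = 8: C = 8.
Particular solution: y = 8e^(-10x).


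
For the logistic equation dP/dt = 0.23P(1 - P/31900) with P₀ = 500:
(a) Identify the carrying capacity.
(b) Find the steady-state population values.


Logistic ODE dP/dt = 0.23P(1 - P/31900) has equilibria where dP/dt = 0, i.e. P = 0 or P = 31900.
The coefficient (1 - P/K) = 0 when P = K, identifying K = 31900 as the carrying capacity.
(a) K = 31900; (b) equilibria P = 0 and P = 31900.


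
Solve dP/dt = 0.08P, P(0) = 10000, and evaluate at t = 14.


The ODE dP/dt = 0.08P has solution P(t) = P(0)e^(0.08t).
Substitute P(0) = 10000 and t = 14: P(14) = 10000 e^(1.12) ≈ 30649.


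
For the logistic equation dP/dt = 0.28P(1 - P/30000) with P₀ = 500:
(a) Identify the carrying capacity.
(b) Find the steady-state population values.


Logistic ODE dP/dt = 0.28P(1 - P/30000) has equilibria where dP/dt = 0, i.e. P = 0 or P = 30000.
The coefficient (1 - P/K) = 0 when P = K, identifying K = 30000 as the carrying capacity.
(a) K = 30000; (b) equilibria P = 0 and P = 30000.


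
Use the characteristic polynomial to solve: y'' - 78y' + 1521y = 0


Characteristic equation: r² - 78r + 1521 = 0, i.e. (r - 39)² = 0.
Repeated root r = 39; include an x factor for the second linearly independent solution.
General solution: y = (C₁ + C₂x)e^(39x).


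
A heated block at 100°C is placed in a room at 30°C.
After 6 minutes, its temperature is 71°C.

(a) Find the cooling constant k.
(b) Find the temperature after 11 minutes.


Newton's law: T(t) = T_a + (T₀ - T_a)e^(-kt).
(a) Use T(6) = 71: (71 - 30)/(100 - 30) = e^(-k·6), so k = -ln(0.586)/6 ≈ 0.0892.
(b) Apply k to t = 11: T(11) = 30 + (70)e^(-0.981) ≈ 56.3°C.


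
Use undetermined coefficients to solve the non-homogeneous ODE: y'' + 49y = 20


Homogeneous part: r² + 49 = 0 ⇒ r = ±7i, so y_h = C₁cos(7x) + C₂sin(7x).
Try constant y_p = A; plug in: 49A = 20 ⇒ A = 20/49.
General solution: y = C₁cos(7x) + C₂sin(7x) + 20/49.


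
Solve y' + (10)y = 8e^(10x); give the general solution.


P(x) = 10 ⇒ μ = e^(10x).
(μ y)' = 8e^(20x) ⇒ μ y = (8/20)e^(20x) + C.
Divide by μ: y = (2/5)e^(10x) + Ce^(-10x).


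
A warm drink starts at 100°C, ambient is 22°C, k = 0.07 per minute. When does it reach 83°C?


From T(t) = T_a + (T₀ - T_a)e^(-kt), set T(t) = 83:
(83 - 22) / (100 - 22) = e^(-0.07t), so t = -ln(0.782)/0.07 ≈ 3.5 minutes.


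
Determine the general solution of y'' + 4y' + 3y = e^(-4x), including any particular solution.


Characteristic roots of r² + 4r + 3 = 0 are -3, -1.
y_h = C₁e^(-3x) + C₂e^(-x).
Forcing exponent -4 is not a characteristic root; try y_p = Ae^(-4x).
Substitute: A·(16 + (4)·-4 + (3)) = A·3 = 1, so A = 1/3.
General solution: y = C₁e^(-3x) + C₂e^(-x) + (1/3)e^(-4x).


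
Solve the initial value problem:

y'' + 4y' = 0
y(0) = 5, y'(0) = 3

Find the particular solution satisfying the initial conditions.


Characteristic roots of r² + 4r = 0 are 0, -4.
General solution y = c₁ + c₂ e^(-4x).
Apply y(0) = 5: c₁ + c₂ = 5. Apply y'(0) = 3: 0 c₁ - 4 c₂ = 3.
Solve: c₁ = 23/4, c₂ = -3/4.
Particular solution: y = 23/4 - (3/4)e^(-4x).


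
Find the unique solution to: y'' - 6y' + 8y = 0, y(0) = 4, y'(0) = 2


Characteristic roots of r² - 6r + 8 = 0 are 2, 4.
General solution y = c₁ e^(2x) + c₂ e^(4x).
Apply y(0) = 4: c₁ + c₂ = 4. Apply y'(0) = 2: 2 c₁ + 4 c₂ = 2.
Solve: c₁ = 7, c₂ = -3.
Particular solution: y = 7e^(2x) - 3e^(4x).


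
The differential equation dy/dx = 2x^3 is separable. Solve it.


Integrate both sides with respect to x: y = ∫ 2x^3 dx = (1/2)x^4 + C.


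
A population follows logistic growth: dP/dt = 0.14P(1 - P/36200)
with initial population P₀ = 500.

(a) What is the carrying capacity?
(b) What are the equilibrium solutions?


Logistic ODE dP/dt = 0.14P(1 - P/36200) has equilibria where dP/dt = 0, i.e. P = 0 or P = 36200.
The coefficient (1 - P/K) = 0 when P = K, identifying K = 36200 as the carrying capacity.
(a) K = 36200; (b) equilibria P = 0 and P = 36200.


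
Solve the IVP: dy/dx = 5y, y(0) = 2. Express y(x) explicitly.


General solution of y' = 5y is y = Ce^(5x).
Apply y(0) = 2: C = 2.
Particular solution: y = 2e^(5x).


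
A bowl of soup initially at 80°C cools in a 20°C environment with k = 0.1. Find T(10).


Newton's law: dT/dt = -k(T - T_a) has solution T(t) = T_a + (T₀ - T_a)e^(-kt).
Plug in T_a = 20, T₀ = 80, k = 0.1, t = 10: T(10) = 20 + (60)e^(-1.00) ≈ 42.1°C.


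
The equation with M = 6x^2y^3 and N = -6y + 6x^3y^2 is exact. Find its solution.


Check exactness: ∂M/∂y = 18x^2y^2 and ∂N/∂x = 18x^2y^2; equal, so the equation is exact.
Integrate M with respect to x (treating y as constant): ∫M dx = 2x^3y^3 + h(y).
Differentiate w.r.t. y and set equal to N: the x-dependent terms already match, leaving h'(y) = -6y. Integrate: h(y) = -3y^2.
So F(x,y) = -3y^2 + 2x^3y^3.
General solution: -3y^2 + 2x^3y^3 = C.


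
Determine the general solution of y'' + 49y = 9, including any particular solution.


Homogeneous part: r² + 49 = 0 ⇒ r = ±7i, so y_h = C₁cos(7x) + C₂sin(7x).
Try constant y_p = A; plug in: 49A = 9 ⇒ A = 9/49.
General solution: y = C₁cos(7x) + C₂sin(7x) + 9/49.


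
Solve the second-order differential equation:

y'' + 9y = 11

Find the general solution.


Homogeneous part: r² + 9 = 0 ⇒ r = ±3i, so y_h = C₁cos(3x) + C₂sin(3x).
Try constant y_p = A; plug in: 9A = 11 ⇒ A = 11/9.
General solution: y = C₁cos(3x) + C₂sin(3x) + 11/9.


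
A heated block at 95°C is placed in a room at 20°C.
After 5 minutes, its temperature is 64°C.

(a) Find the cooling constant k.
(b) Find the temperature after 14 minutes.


Newton's law: T(t) = T_a + (T₀ - T_a)e^(-kt).
(a) Use T(5) = 64: (64 - 20)/(95 - 20) = e^(-k·5), so k = -ln(0.587)/5 ≈ 0.1067.
(b) Apply k to t = 14: T(14) = 20 + (75)e^(-1.493) ≈ 36.8°C.


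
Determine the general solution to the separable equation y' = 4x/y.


Separate variables: y dy = 4x dx.
Integrate both sides: y²/2 = 2x^2 + C₀.
Multiply by 2: y² = 4x^2 + C.


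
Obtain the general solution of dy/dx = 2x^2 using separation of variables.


Integrate both sides with respect to x: y = ∫ 2x^2 dx = (2/3)x^3 + C.


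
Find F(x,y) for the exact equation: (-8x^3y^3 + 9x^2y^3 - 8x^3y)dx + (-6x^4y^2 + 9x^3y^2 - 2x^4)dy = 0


Check exactness: ∂M/∂y = -24x^3y^2 + 27x^2y^2 - 8x^3 and ∂N/∂x = -24x^3y^2 + 27x^2y^2 - 8x^3; equal, so the equation is exact.
Integrate M with respect to x (treating y as constant): ∫M dx = -2x^4y^3 + 3x^3y^3 - 2x^4y + h(y).
Differentiate w.r.t. y and set equal to N: all terms match, so h'(y) = 0 and h is a constant absorbed into C.
General solution: -2x^4y^3 + 3x^3y^3 - 2x^4y = C.


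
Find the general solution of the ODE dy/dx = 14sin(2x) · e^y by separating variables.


Separate: e^(-y) dy = 14sin(2x) dx.
Integrate: -e^(-y) = -7cos(2x) + C₀.
Rearrange: e^(-y) = 7cos(2x) + C.


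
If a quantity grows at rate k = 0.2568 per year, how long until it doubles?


Exponential growth: P(t) = P₀ e^(0.2568t). Set P(t)/P₀ = 2: e^(0.2568t) = 2.
Solve: t = ln(2)/0.2568 ≈ 2.70 years.


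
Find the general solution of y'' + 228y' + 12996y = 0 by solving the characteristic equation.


Characteristic equation: r² + 228r + 12996 = 0, i.e. (r + 114)² = 0.
Repeated root r = -114; include an x factor for the second linearly independent solution.
General solution: y = (C₁ + C₂x)e^(-114x).


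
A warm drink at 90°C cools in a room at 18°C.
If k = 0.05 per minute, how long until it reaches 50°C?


From T(t) = T_a + (T₀ - T_a)e^(-kt), set T(t) = 50:
(50 - 18) / (90 - 18) = e^(-0.05t), so t = -ln(0.444)/0.05 ≈ 16.2 minutes.


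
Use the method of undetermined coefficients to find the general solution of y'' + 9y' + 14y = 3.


Characteristic roots of r² + 9r + 14 = 0 are -2, -7.
y_h = C₁e^(-2x) + C₂e^(-7x).
Constant forcing; try y_p = A. Then 14A = 3 ⇒ A = 3/14.
General solution: y = C₁e^(-2x) + C₂e^(-7x) + 3/14.


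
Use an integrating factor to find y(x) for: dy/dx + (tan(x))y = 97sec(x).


P(x) = tan(x) ⇒ μ = e^(∫tan(x)dx) = sec(x).
(sec(x) y)' = 97sec²(x) ⇒ sec(x) y = 97tan(x) + C.
Multiply by cos(x): y = 97sin(x) + C·cos(x).


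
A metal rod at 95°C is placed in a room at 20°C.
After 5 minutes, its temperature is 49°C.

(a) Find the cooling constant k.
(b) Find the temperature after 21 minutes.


Newton's law: T(t) = T_a + (T₀ - T_a)e^(-kt).
(a) Use T(5) = 49: (49 - 20)/(95 - 20) = e^(-k·5), so k = -ln(0.387)/5 ≈ 0.1900.
(b) Apply k to t = 21: T(21) = 20 + (75)e^(-3.991) ≈ 21.4°C.


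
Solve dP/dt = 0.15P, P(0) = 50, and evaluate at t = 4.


The ODE dP/dt = 0.15P has solution P(t) = P(0)e^(0.15t).
Substitute P(0) = 50 and t = 4: P(4) = 50 e^(0.60) ≈ 91.


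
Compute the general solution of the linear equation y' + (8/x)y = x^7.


P(x) = 8/x ⇒ μ = x^8.
(x^8 y)' = x^15 ⇒ x^8 y = x^16/(16) + C.
Solve for y: y = (1/16)x^8 + C/x^8.


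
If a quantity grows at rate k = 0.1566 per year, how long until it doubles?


Exponential growth: P(t) = P₀ e^(0.1566t). Set P(t)/P₀ = 2: e^(0.1566t) = 2.
Solve: t = ln(2)/0.1566 ≈ 4.43 years.


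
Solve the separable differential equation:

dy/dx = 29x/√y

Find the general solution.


Separate: √y dy = 29x dx.
Integrate: (2/3)y^(3/2) = (29/2)x² + C.


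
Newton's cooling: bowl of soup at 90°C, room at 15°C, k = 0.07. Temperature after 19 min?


Newton's law: dT/dt = -k(T - T_a) has solution T(t) = T_a + (T₀ - T_a)e^(-kt).
Plug in T_a = 15, T₀ = 90, k = 0.07, t = 19: T(19) = 15 + (75)e^(-1.33) ≈ 34.8°C.


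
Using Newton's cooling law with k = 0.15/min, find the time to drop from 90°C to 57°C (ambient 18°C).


From T(t) = T_a + (T₀ - T_a)e^(-kt), set T(t) = 57:
(57 - 18) / (90 - 18) = e^(-0.15t), so t = -ln(0.542)/0.15 ≈ 4.1 minutes.


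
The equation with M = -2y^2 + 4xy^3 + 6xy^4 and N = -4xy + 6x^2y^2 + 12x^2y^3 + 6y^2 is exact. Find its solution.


Check exactness: ∂M/∂y = -4y + 12xy^2 + 24xy^3 and ∂N/∂x = -4y + 12xy^2 + 24xy^3; equal, so the equation is exact.
Integrate M with respect to x (treating y as constant): ∫M dx = -2xy^2 + 2x^2y^3 + 3x^2y^4 + h(y).
Differentiate w.r.t. y and set equal to N: the x-dependent terms already match, leaving h'(y) = 6y^2. Integrate: h(y) = 2y^3.
So F(x,y) = -2xy^2 + 2x^2y^3 + 3x^2y^4 + 2y^3.
General solution: -2xy^2 + 2x^2y^3 + 3x^2y^4 + 2y^3 = C.


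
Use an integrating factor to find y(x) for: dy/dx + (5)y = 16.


P(x) = 5, Q(x) = 16; integrating factor μ = e^(5x).
(μ y)' = 16e^(5x) ⇒ μ y = (16/5)e^(5x) + C.
Divide by μ: y = 16/5 + Ce^(-5x).


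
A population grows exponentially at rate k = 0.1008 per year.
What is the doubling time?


Exponential growth: P(t) = P₀ e^(0.1008t). Set P(t)/P₀ = 2: e^(0.1008t) = 2.
Solve: t = ln(2)/0.1008 ≈ 6.88 years.


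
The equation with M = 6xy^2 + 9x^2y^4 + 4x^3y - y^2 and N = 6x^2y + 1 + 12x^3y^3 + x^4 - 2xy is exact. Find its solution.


Check exactness: ∂M/∂y = 12xy + 36x^2y^3 + 4x^3 - 2y and ∂N/∂x = 12xy + 36x^2y^3 + 4x^3 - 2y; equal, so the equation is exact.
Integrate M with respect to x (treating y as constant): ∫M dx = 3x^2y^2 + 3x^3y^4 + x^4y - xy^2 + h(y).
Differentiate w.r.t. y and set equal to N: the x-dependent terms already match, leaving h'(y) = 1. Integrate: h(y) = y.
So F(x,y) = 3x^2y^2 + y + 3x^3y^4 + x^4y - xy^2.
General solution: 3x^2y^2 + y + 3x^3y^4 + x^4y - xy^2 = C.


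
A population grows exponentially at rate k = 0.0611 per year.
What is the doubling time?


Exponential growth: P(t) = P₀ e^(0.0611t). Set P(t)/P₀ = 2: e^(0.0611t) = 2.
Solve: t = ln(2)/0.0611 ≈ 11.34 years.


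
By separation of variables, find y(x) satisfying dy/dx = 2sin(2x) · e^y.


Separate: e^(-y) dy = 2sin(2x) dx.
Integrate: -e^(-y) = -cos(2x) + C₀.
Rearrange: e^(-y) = cos(2x) + C.


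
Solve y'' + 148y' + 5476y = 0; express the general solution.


Characteristic equation: r² + 148r + 5476 = 0, i.e. (r + 74)² = 0.
Repeated root r = -74; include an x factor for the second linearly independent solution.
General solution: y = (C₁ + C₂x)e^(-74x).


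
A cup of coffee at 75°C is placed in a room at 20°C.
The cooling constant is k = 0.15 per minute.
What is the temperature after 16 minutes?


Newton's law: dT/dt = -k(T - T_a) has solution T(t) = T_a + (T₀ - T_a)e^(-kt).
Plug in T_a = 20, T₀ = 75, k = 0.15, t = 16: T(16) = 20 + (55)e^(-2.40) ≈ 25.0°C.


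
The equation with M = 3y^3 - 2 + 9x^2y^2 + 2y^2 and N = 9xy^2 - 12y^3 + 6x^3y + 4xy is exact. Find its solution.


Check exactness: ∂M/∂y = 9y^2 + 18x^2y + 4y and ∂N/∂x = 9y^2 + 18x^2y + 4y; equal, so the equation is exact.
Integrate M with respect to x (treating y as constant): ∫M dx = 3xy^3 - 2x + 3x^3y^2 + 2xy^2 + h(y).
Differentiate w.r.t. y and set equal to N: the x-dependent terms already match, leaving h'(y) = -12y^3. Integrate: h(y) = -3y^4.
So F(x,y) = 3xy^3 - 2x - 3y^4 + 3x^3y^2 + 2xy^2.
General solution: 3xy^3 - 2x - 3y^4 + 3x^3y^2 + 2xy^2 = C.


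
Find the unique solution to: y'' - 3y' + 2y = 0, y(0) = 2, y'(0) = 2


Characteristic roots of r² - 3r + 2 = 0 are 1, 2.
General solution y = c₁ e^(x) + c₂ e^(2x).
Apply y(0) = 2: c₁ + c₂ = 2. Apply y'(0) = 2: 1 c₁ + 2 c₂ = 2.
Solve: c₁ = 2, c₂ = 0.
Particular solution: y = 2e^(x) + 0e^(2x).


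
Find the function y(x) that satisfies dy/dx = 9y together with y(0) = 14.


General solution of y' = 9y is y = Ce^(9x).
Apply y(0) = 14: C = 14.
Particular solution: y = 14e^(9x).


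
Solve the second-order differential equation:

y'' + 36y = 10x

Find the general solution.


Homogeneous: r² + 36 = 0 ⇒ r = ±6i, y_h = C₁cos(6x) + C₂sin(6x).
Polynomial forcing; try y_p = Ax + B. Then y_p'' + 36 y_p = 36(Ax + B) = 10x, so B = 0 and A = 5/18.
General solution: y = C₁cos(6x) + C₂sin(6x) + (5/18)x.


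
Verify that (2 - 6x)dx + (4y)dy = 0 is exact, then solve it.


Check exactness: ∂M/∂y = 0 and ∂N/∂x = 0; equal, so the equation is exact.
Integrate M with respect to x (treating y as constant): ∫M dx = 2x - 3x^2 + h(y).
Differentiate w.r.t. y and set equal to N: the x-dependent terms already match, leaving h'(y) = 4y. Integrate: h(y) = 2y^2.
So F(x,y) = 2x + 2y^2 - 3x^2.
General solution: 2x + 2y^2 - 3x^2 = C.


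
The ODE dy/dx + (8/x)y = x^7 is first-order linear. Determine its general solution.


P(x) = 8/x ⇒ μ = x^8.
(x^8 y)' = x^8·x^7 = x^15.
Integrate: x^8 y = x^16/(16) + C.
Solve for y: y = (1/16)x^8 + C/x^8.
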